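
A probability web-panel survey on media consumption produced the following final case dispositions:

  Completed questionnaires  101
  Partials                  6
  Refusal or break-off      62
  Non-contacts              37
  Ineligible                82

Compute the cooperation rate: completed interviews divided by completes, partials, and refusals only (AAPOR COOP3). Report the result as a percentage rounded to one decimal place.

59.8%

Num = 101
Denominator = 101 + 6 + 62 = 169
COOP3 = 101 / 169 = 0.5976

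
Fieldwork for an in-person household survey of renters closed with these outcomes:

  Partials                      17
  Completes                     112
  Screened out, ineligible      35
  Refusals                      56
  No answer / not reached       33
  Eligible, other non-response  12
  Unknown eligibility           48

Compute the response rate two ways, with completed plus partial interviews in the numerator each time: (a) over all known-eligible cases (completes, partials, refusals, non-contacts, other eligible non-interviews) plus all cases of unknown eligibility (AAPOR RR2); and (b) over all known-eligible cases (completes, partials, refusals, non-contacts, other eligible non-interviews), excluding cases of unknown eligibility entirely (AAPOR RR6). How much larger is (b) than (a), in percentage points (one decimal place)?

Numerator → 112 + 17 = 129
Denom → 112 + 17 + 56 + 33 + 12 + 48 = 278
RR2 = 129 / 278 = 0.4640
Denom → 112 + 17 + 56 + 33 + 12 = 230
RR6 = 129 / 230 = 0.5609
Difference = 56.09 − 46.40 = 9.69 percentage points

9.7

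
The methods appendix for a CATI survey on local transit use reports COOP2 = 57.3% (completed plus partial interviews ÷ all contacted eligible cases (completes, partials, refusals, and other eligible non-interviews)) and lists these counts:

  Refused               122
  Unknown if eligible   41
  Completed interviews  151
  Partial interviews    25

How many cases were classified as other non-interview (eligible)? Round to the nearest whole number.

9

Numerator: 151 + 25 = 176
COOP2 = 176 / D = 0.573
D = 176 / 0.573 = 307.2
Other denominator terms total 298
other non-interview (eligible) = 307.2 − 298 ≈ 9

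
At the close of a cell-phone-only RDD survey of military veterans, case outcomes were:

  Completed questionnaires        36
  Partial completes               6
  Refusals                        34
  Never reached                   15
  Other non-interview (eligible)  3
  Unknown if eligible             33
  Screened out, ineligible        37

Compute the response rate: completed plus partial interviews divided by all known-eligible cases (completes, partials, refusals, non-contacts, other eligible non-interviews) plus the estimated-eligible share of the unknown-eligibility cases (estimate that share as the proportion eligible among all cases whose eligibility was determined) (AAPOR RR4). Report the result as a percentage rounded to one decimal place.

Top: 36 + 6 = 42
Determined eligible: 36 + 6 + 34 + 15 + 3 = 94
e = 94 / (94 + 37) = 94 / 131 = 0.7176
Eligible share of unknowns: 0.7176 × 33 = 23.68
Denom: 94 + 23.68 = 117.68
RR4 = 42 / 117.68 = 0.3569

35.7%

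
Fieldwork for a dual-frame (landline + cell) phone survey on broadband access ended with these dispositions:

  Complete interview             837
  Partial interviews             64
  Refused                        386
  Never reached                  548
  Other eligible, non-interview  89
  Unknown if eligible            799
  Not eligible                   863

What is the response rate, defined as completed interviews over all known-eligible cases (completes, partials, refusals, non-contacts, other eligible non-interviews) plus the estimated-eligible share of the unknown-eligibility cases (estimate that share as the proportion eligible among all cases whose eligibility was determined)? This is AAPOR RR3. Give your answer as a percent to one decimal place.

Numerator: 837
Known eligible: 837 + 64 + 386 + 548 + 89 = 1924
e = 1924 / (1924 + 863) = 1924 / 2787 = 0.6903
e × U: 0.6903 × 799 = 551.55
Denom: 1924 + 551.55 = 2475.55
RR3 = 837 / 2475.55 = 0.3381

33.8%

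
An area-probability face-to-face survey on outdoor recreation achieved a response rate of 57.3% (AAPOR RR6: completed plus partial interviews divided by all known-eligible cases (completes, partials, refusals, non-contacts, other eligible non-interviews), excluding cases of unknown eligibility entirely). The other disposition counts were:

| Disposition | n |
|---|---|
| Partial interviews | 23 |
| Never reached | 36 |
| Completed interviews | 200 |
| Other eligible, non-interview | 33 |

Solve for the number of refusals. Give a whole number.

Top → 200 + 23 = 223
RR6 = 223 / D = 0.573
D = 223 / 0.573 = 389.2
Other denominator terms total 292
refusals = 389.2 − 292 ≈ 97

97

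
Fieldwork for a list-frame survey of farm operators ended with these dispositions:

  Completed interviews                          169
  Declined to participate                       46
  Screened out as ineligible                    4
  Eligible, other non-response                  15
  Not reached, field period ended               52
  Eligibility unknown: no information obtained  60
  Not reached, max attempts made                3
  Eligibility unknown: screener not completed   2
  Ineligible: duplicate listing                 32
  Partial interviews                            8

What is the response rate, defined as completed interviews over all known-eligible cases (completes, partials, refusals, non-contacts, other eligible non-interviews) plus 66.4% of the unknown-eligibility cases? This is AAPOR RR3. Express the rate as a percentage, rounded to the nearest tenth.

Never reached = 52 + 3 = 55
Undetermined eligibility = 2 + 60 = 62
Screened out, ineligible = 4 + 32 = 36
Top: 169
Known eligible: 169 + 8 + 46 + 55 + 15 = 293
e × U: 0.6640 × 62 = 41.17
Base: 293 + 41.17 = 334.17
RR3 = 169 / 334.17 = 0.5057

50.6%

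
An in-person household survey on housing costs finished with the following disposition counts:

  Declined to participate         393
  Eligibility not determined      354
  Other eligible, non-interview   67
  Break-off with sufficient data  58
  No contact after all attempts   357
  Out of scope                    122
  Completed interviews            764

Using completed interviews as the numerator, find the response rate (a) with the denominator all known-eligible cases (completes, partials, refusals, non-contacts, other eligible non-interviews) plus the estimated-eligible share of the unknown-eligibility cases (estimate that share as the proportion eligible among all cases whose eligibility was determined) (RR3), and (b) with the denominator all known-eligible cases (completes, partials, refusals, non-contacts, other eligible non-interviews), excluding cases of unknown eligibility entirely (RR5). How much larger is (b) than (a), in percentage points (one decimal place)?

Numerator → 764
Known eligible → 764 + 58 + 393 + 357 + 67 = 1639
e = 1639 / (1639 + 122) = 1639 / 1761 = 0.9307
e × U → 0.9307 × 354 = 329.47
Denom → 1639 + 329.47 = 1968.47
RR3 = 764 / 1968.47 = 0.3881
Denom → 764 + 58 + 393 + 357 + 67 = 1639
RR5 = 764 / 1639 = 0.4661
Difference = 46.61 − 38.81 = 7.80 percentage points

7.8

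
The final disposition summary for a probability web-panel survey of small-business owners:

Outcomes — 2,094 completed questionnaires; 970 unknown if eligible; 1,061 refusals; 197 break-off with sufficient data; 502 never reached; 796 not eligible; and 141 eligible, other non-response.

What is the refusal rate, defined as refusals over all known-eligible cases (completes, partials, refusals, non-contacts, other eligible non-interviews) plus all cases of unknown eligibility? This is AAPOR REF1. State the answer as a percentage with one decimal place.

21.4%

Top = 1061
Denominator = 2094 + 197 + 1061 + 502 + 141 + 970 = 4965
REF1 = 1061 / 4965 = 0.2137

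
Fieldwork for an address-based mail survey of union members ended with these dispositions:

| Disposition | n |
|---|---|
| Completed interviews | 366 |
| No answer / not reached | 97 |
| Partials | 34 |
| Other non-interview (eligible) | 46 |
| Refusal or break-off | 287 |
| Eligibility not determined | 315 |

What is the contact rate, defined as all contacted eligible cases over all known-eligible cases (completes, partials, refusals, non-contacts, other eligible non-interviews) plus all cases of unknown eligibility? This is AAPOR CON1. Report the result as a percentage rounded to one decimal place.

Num = 366 + 34 + 287 + 46 = 733
Denom = 366 + 34 + 287 + 97 + 46 + 315 = 1145
CON1 = 733 / 1145 = 0.6402

64.0%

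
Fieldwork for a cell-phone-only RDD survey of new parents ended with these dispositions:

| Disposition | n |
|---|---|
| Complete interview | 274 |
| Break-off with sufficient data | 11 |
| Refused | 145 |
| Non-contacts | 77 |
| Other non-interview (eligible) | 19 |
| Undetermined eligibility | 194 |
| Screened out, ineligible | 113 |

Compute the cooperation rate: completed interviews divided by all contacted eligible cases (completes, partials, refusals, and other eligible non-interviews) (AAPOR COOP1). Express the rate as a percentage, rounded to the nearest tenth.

61.0%

Numerator = 274
Base = 274 + 11 + 145 + 19 = 449
COOP1 = 274 / 449 = 0.6102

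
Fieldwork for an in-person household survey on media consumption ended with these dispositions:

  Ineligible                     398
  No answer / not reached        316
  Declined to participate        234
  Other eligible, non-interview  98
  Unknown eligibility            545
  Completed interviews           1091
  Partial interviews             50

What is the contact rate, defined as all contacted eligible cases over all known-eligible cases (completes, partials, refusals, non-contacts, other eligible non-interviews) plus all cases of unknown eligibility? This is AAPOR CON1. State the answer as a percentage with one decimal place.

63.1%

Num: 1091 + 50 + 234 + 98 = 1473
Base: 1091 + 50 + 234 + 316 + 98 + 545 = 2334
CON1 = 1473 / 2334 = 0.6311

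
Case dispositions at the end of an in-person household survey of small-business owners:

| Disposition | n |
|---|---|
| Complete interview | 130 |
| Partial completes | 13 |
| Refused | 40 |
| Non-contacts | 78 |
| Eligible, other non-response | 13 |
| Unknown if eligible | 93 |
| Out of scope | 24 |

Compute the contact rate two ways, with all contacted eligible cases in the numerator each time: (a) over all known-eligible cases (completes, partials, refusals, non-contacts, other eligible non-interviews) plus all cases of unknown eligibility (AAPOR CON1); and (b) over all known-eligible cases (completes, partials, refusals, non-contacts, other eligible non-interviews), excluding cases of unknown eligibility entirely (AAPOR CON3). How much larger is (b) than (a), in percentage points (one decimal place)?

Numerator → 130 + 13 + 40 + 13 = 196
Denominator → 130 + 13 + 40 + 78 + 13 + 93 = 367
CON1 = 196 / 367 = 0.5341
Denominator → 130 + 13 + 40 + 78 + 13 = 274
CON3 = 196 / 274 = 0.7153
Difference = 71.53 − 53.41 = 18.12 percentage points

18.1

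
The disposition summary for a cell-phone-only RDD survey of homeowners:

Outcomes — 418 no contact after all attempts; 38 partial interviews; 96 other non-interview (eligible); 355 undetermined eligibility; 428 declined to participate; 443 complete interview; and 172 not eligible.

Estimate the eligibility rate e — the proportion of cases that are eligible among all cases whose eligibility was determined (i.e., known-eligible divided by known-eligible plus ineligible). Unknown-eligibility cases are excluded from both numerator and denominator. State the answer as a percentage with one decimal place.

Eligible (known) = 443 + 38 + 428 + 418 + 96 = 1423
e = 1423 / (1423 + 172) = 1423 / 1595 = 0.8922

89.2%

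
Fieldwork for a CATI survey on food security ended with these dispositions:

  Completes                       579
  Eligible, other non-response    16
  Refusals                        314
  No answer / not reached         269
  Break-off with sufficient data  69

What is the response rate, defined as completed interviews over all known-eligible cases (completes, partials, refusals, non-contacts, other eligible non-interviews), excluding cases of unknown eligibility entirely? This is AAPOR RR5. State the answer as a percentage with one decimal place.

46.4%

Num: 579
Denominator: 579 + 69 + 314 + 269 + 16 = 1247
RR5 = 579 / 1247 = 0.4643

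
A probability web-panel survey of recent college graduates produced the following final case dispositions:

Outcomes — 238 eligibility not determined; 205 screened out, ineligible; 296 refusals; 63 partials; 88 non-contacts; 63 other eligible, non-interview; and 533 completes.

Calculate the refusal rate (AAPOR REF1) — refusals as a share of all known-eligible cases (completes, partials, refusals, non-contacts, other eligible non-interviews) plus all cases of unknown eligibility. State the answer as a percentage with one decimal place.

23.1%

Num = 296
Denominator = 533 + 63 + 296 + 88 + 63 + 238 = 1281
REF1 = 296 / 1281 = 0.2311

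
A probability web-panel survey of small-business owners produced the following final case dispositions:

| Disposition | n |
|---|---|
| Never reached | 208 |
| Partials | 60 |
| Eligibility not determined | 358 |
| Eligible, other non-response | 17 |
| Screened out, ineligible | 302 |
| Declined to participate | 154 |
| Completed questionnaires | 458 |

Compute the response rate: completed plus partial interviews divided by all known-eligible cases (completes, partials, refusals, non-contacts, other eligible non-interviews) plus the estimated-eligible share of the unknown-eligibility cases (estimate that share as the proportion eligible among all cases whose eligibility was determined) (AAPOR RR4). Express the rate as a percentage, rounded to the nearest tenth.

Num: 458 + 60 = 518
Eligible (known): 458 + 60 + 154 + 208 + 17 = 897
e = 897 / (897 + 302) = 897 / 1199 = 0.7481
Estimated eligible among unknowns: 0.7481 × 358 = 267.82
Denom: 897 + 267.82 = 1164.82
RR4 = 518 / 1164.82 = 0.4447

44.5%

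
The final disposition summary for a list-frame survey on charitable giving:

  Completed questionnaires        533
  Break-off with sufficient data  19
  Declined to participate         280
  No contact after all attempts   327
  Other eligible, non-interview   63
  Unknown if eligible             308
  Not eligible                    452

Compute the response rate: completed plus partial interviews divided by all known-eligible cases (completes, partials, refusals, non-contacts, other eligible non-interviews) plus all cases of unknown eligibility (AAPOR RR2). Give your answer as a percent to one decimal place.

36.1%

Top: 533 + 19 = 552
Base: 533 + 19 + 280 + 327 + 63 + 308 = 1530
RR2 = 552 / 1530 = 0.3608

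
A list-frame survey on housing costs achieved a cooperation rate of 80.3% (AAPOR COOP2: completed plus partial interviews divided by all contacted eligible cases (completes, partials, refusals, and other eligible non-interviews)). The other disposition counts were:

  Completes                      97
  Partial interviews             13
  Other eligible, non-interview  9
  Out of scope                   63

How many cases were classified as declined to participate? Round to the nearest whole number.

18

Numerator: 97 + 13 = 110
COOP2 = 110 / D = 0.803
D = 110 / 0.803 = 137.0
Rest of base = 119
declined to participate = 137.0 − 119 ≈ 18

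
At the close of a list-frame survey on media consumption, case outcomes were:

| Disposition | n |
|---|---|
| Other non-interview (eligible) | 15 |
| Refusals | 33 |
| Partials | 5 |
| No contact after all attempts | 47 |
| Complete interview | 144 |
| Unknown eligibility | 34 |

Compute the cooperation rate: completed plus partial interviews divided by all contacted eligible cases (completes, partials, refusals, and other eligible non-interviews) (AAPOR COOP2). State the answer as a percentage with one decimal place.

Numerator → 144 + 5 = 149
Denominator → 144 + 5 + 33 + 15 = 197
COOP2 = 149 / 197 = 0.7563

75.6%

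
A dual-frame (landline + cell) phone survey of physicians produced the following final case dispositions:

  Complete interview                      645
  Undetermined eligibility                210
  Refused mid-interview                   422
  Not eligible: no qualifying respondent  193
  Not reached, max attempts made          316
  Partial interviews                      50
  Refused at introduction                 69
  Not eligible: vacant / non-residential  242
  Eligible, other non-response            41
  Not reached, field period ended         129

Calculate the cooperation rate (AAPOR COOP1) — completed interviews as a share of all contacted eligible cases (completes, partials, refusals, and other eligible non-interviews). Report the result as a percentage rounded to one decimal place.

Declined to participate = 69 + 422 = 491
No contact after all attempts = 129 + 316 = 445
Out of scope = 193 + 242 = 435
Num: 645
Denom: 645 + 50 + 491 + 41 = 1227
COOP1 = 645 / 1227 = 0.5257

52.6%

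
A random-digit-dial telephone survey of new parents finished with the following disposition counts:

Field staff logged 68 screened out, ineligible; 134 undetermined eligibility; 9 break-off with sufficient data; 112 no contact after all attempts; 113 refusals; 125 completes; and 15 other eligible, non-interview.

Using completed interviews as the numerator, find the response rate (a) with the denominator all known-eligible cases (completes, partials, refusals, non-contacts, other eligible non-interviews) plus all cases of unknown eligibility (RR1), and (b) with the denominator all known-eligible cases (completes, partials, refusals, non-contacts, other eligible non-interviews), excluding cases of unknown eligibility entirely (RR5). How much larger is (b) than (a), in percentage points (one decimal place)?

Numerator = 125
Base = 125 + 9 + 113 + 112 + 15 + 134 = 508
RR1 = 125 / 508 = 0.2461
Base = 125 + 9 + 113 + 112 + 15 = 374
RR5 = 125 / 374 = 0.3342
Difference = 33.42 − 24.61 = 8.81 percentage points

8.8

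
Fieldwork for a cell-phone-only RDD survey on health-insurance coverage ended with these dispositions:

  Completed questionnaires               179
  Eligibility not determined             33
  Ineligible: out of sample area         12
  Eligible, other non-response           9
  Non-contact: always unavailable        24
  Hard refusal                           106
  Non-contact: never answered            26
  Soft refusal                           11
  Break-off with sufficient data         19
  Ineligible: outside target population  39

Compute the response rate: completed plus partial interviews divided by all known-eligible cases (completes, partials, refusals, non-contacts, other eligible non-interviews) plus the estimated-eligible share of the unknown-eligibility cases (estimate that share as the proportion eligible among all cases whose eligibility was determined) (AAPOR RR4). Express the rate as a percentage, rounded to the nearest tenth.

49.1%

Refusals = 106 + 11 = 117
No contact after all attempts = 26 + 24 = 50
Out of scope = 39 + 12 = 51
Numerator = 179 + 19 = 198
Determined eligible = 179 + 19 + 117 + 50 + 9 = 374
e = 374 / (374 + 51) = 374 / 425 = 0.8800
e × U = 0.8800 × 33 = 29.04
Denom = 374 + 29.04 = 403.04
RR4 = 198 / 403.04 = 0.4913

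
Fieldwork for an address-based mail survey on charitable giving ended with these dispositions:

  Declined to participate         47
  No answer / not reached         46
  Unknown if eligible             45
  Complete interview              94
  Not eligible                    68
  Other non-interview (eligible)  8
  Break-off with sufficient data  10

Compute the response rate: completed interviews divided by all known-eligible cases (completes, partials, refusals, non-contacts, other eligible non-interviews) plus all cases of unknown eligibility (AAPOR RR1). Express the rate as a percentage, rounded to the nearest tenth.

37.6%

Numerator = 94
Base = 94 + 10 + 47 + 46 + 8 + 45 = 250
RR1 = 94 / 250 = 0.3760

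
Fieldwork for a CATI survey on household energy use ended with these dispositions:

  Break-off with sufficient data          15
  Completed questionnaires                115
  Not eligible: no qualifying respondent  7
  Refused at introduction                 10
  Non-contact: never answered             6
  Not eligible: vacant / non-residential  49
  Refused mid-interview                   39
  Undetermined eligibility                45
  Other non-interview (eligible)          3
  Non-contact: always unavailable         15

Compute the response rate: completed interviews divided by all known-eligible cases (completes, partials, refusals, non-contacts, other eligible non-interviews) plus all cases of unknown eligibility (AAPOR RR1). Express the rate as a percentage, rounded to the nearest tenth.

46.4%

Refusals = 10 + 39 = 49
Non-contacts = 6 + 15 = 21
Screened out, ineligible = 7 + 49 = 56
Num: 115
Base: 115 + 15 + 49 + 21 + 3 + 45 = 248
RR1 = 115 / 248 = 0.4637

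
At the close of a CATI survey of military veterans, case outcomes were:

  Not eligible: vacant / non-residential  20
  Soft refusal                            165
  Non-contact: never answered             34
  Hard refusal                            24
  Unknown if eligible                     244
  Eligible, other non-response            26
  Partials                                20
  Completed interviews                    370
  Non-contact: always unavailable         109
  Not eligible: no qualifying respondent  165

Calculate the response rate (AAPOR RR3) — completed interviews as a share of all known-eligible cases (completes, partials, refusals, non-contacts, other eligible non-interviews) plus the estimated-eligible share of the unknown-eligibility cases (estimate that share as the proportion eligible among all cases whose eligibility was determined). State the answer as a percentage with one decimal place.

39.2%

Refusal or break-off = 24 + 165 = 189
Non-contacts = 34 + 109 = 143
Not eligible = 165 + 20 = 185
Top: 370
Eligible (known): 370 + 20 + 189 + 143 + 26 = 748
e = 748 / (748 + 185) = 748 / 933 = 0.8017
e × U: 0.8017 × 244 = 195.61
Denominator: 748 + 195.61 = 943.61
RR3 = 370 / 943.61 = 0.3921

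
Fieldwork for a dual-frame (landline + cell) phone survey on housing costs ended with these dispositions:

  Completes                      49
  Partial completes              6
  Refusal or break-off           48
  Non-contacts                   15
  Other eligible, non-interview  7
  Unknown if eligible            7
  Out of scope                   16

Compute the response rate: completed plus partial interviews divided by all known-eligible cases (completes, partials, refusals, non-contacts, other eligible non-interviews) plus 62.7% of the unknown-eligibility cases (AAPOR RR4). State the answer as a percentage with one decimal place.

Top: 49 + 6 = 55
Determined eligible: 49 + 6 + 48 + 15 + 7 = 125
Estimated eligible among unknowns: 0.6270 × 7 = 4.39
Denom: 125 + 4.39 = 129.39
RR4 = 55 / 129.39 = 0.4251

42.5%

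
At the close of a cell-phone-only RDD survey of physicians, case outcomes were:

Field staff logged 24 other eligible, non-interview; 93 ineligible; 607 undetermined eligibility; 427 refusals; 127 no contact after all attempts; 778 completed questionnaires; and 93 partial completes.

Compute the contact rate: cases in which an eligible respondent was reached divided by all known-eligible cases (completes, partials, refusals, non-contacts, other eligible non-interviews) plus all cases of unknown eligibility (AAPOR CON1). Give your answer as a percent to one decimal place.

64.3%

Numerator: 778 + 93 + 427 + 24 = 1322
Denom: 778 + 93 + 427 + 127 + 24 + 607 = 2056
CON1 = 1322 / 2056 = 0.6430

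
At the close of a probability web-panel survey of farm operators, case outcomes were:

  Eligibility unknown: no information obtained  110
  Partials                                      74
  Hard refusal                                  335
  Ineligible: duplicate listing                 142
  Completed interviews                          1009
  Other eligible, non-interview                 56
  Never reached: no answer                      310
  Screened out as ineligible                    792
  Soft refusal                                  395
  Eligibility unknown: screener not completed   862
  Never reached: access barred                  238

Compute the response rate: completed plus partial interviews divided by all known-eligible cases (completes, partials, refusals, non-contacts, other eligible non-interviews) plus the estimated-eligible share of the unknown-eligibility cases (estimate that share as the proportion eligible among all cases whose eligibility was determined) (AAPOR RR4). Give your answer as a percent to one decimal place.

34.7%

Refusals = 335 + 395 = 730
No contact after all attempts = 310 + 238 = 548
Unknown if eligible = 862 + 110 = 972
Not eligible = 792 + 142 = 934
Top = 1009 + 74 = 1083
Determined eligible = 1009 + 74 + 730 + 548 + 56 = 2417
e = 2417 / (2417 + 934) = 2417 / 3351 = 0.7213
Estimated eligible among unknowns = 0.7213 × 972 = 701.10
Denominator = 2417 + 701.10 = 3118.10
RR4 = 1083 / 3118.10 = 0.3473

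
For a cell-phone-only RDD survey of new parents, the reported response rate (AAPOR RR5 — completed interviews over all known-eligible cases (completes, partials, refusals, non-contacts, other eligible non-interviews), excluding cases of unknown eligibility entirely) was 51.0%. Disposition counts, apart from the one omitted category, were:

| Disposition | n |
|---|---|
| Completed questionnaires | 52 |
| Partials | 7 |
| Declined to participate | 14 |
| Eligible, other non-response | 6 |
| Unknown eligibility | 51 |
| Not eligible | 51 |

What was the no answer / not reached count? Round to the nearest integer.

23

RR5 = 52 / D = 0.510
D = 52 / 0.510 = 102.0
Rest of base = 79
no answer / not reached = 102.0 − 79 ≈ 23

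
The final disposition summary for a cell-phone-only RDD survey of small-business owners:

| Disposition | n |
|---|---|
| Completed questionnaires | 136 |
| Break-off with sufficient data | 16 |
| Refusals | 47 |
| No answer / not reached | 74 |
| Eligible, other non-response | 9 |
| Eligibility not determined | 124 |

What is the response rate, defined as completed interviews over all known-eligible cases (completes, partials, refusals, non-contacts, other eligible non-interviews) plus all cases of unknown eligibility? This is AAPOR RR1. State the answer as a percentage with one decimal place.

Num = 136
Denom = 136 + 16 + 47 + 74 + 9 + 124 = 406
RR1 = 136 / 406 = 0.3350

33.5%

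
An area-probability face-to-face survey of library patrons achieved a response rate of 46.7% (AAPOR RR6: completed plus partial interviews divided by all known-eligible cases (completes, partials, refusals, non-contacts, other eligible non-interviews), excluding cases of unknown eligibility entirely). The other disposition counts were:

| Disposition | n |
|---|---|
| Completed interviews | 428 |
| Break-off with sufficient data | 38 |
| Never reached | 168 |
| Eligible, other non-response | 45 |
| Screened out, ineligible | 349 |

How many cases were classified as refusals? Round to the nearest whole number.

Top = 428 + 38 = 466
RR6 = 466 / D = 0.467
D = 466 / 0.467 = 997.9
Other denominator terms total 679
refusals = 997.9 − 679 ≈ 319

319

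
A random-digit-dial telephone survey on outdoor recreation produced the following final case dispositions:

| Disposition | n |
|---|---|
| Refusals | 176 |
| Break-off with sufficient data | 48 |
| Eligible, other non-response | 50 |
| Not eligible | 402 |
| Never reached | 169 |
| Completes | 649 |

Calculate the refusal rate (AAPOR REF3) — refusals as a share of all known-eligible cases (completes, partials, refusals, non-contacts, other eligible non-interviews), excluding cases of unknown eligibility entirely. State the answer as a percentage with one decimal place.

16.1%

Top = 176
Denom = 649 + 48 + 176 + 169 + 50 = 1092
REF3 = 176 / 1092 = 0.1612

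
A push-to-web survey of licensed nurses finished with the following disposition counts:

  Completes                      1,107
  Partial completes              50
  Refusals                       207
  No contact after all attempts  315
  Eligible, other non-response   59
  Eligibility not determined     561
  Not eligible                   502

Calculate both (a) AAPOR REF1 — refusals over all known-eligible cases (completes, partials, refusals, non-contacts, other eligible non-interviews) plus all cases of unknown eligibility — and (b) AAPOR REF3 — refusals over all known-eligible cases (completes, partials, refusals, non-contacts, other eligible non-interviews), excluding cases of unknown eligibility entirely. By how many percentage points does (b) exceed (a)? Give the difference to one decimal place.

Num → 207
Denominator → 1107 + 50 + 207 + 315 + 59 + 561 = 2299
REF1 = 207 / 2299 = 0.0900
Denominator → 1107 + 50 + 207 + 315 + 59 = 1738
REF3 = 207 / 1738 = 0.1191
Difference = 11.91 − 9.00 = 2.91 percentage points

2.9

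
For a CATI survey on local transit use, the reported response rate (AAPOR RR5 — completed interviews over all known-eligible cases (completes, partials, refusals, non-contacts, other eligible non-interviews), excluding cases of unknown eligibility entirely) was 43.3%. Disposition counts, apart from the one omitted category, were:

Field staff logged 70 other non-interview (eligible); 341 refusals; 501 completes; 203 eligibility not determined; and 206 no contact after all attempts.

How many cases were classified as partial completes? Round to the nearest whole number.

39

RR5 = 501 / D = 0.433
D = 501 / 0.433 = 1157.0
Other denominator terms total 1118
partial completes = 1157.0 − 1118 ≈ 39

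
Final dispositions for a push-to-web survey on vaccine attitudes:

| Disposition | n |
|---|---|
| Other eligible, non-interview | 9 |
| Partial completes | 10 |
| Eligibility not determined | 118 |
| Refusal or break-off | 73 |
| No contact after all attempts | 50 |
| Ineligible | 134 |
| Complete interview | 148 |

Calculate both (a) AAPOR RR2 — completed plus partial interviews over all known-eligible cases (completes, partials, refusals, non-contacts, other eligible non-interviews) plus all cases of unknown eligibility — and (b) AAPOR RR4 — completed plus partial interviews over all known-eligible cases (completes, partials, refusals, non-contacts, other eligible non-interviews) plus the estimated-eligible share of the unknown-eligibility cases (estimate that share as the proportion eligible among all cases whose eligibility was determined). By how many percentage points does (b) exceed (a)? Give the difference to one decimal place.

3.9

Num = 148 + 10 = 158
Denom = 148 + 10 + 73 + 50 + 9 + 118 = 408
RR2 = 158 / 408 = 0.3873
Determined eligible = 148 + 10 + 73 + 50 + 9 = 290
e = 290 / (290 + 134) = 290 / 424 = 0.6840
Eligible share of unknowns = 0.6840 × 118 = 80.71
Denom = 290 + 80.71 = 370.71
RR4 = 158 / 370.71 = 0.4262
Difference = 42.62 − 38.73 = 3.89 percentage points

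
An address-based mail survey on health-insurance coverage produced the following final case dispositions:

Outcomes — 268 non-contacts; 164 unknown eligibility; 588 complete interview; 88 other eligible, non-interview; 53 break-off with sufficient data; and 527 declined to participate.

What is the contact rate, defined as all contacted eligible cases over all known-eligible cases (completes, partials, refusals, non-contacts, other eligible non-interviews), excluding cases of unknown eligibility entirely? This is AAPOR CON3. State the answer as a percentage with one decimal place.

Top: 588 + 53 + 527 + 88 = 1256
Denominator: 588 + 53 + 527 + 268 + 88 = 1524
CON3 = 1256 / 1524 = 0.8241

82.4%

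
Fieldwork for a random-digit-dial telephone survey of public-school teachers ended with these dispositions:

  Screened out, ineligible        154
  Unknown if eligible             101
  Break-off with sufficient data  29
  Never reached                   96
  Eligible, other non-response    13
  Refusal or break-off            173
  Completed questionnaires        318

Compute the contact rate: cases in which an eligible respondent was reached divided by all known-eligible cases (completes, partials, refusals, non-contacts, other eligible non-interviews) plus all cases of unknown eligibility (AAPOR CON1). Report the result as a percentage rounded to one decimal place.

Num → 318 + 29 + 173 + 13 = 533
Base → 318 + 29 + 173 + 96 + 13 + 101 = 730
CON1 = 533 / 730 = 0.7301

73.0%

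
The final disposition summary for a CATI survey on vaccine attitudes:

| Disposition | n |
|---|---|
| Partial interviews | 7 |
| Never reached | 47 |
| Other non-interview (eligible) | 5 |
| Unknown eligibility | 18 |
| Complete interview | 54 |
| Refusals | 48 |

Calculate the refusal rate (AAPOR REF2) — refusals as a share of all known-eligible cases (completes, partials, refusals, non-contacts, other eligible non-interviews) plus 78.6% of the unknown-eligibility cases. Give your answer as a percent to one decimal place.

27.4%

Top: 48
Determined eligible: 54 + 7 + 48 + 47 + 5 = 161
e × U: 0.7860 × 18 = 14.15
Denominator: 161 + 14.15 = 175.15
REF2 = 48 / 175.15 = 0.2741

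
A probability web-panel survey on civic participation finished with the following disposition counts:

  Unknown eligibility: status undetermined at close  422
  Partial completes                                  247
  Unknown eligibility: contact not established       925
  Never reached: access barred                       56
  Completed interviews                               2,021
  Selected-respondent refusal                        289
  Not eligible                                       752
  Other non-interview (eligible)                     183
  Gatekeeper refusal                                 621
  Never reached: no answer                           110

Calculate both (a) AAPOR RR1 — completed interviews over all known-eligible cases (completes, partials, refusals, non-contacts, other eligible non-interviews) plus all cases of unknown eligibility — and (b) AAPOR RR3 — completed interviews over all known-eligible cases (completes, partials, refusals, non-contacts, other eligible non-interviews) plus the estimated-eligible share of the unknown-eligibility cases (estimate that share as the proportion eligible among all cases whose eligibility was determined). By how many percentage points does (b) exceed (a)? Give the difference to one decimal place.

2.1

Refused = 621 + 289 = 910
No contact after all attempts = 110 + 56 = 166
Unknown eligibility = 925 + 422 = 1347
Top: 2021
Base: 2021 + 247 + 910 + 166 + 183 + 1347 = 4874
RR1 = 2021 / 4874 = 0.4146
Determined eligible: 2021 + 247 + 910 + 166 + 183 = 3527
e = 3527 / (3527 + 752) = 3527 / 4279 = 0.8243
Estimated eligible among unknowns: 0.8243 × 1347 = 1110.33
Base: 3527 + 1110.33 = 4637.33
RR3 = 2021 / 4637.33 = 0.4358
Difference = 43.58 − 41.46 = 2.12 percentage points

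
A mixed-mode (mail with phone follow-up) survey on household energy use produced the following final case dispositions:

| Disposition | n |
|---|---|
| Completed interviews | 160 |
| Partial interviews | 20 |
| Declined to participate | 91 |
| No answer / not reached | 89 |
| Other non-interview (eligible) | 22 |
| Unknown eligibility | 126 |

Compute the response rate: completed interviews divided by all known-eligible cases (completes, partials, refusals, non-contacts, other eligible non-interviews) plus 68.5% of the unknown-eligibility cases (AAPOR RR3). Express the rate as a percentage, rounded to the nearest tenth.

34.2%

Num = 160
Determined eligible = 160 + 20 + 91 + 89 + 22 = 382
e × U = 0.6850 × 126 = 86.31
Base = 382 + 86.31 = 468.31
RR3 = 160 / 468.31 = 0.3417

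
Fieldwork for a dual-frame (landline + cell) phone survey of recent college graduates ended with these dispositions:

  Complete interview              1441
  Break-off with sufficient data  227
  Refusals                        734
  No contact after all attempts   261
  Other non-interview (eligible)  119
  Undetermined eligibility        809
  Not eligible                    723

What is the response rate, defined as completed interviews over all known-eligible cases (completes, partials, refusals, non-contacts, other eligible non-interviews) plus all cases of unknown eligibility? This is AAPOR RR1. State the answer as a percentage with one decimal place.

Numerator = 1441
Denom = 1441 + 227 + 734 + 261 + 119 + 809 = 3591
RR1 = 1441 / 3591 = 0.4013

40.1%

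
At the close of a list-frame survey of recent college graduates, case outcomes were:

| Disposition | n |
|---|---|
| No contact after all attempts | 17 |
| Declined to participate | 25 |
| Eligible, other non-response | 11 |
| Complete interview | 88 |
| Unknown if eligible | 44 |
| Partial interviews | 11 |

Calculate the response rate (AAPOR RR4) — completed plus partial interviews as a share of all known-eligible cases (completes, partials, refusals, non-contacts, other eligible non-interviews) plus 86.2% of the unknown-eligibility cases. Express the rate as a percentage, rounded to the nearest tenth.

Numerator = 88 + 11 = 99
Eligible (known) = 88 + 11 + 25 + 17 + 11 = 152
Estimated eligible among unknowns = 0.8620 × 44 = 37.93
Denominator = 152 + 37.93 = 189.93
RR4 = 99 / 189.93 = 0.5212

52.1%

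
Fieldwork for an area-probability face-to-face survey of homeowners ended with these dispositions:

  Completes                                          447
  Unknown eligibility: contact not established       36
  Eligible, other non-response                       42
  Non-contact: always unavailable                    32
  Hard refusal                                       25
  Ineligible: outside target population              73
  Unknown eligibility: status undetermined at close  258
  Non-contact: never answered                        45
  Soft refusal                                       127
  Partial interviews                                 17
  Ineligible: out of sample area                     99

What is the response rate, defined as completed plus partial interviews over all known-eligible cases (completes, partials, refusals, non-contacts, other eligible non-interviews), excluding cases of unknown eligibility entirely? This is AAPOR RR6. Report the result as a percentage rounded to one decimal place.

63.1%

Declined to participate = 25 + 127 = 152
No answer / not reached = 45 + 32 = 77
Undetermined eligibility = 36 + 258 = 294
Screened out, ineligible = 73 + 99 = 172
Num: 447 + 17 = 464
Denom: 447 + 17 + 152 + 77 + 42 = 735
RR6 = 464 / 735 = 0.6313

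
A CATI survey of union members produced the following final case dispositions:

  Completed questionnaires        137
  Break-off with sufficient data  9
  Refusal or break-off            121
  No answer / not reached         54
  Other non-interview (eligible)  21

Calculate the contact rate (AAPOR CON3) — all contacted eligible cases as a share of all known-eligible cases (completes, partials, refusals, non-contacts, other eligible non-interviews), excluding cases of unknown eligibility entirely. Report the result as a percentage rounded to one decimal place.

84.2%

Num: 137 + 9 + 121 + 21 = 288
Denom: 137 + 9 + 121 + 54 + 21 = 342
CON3 = 288 / 342 = 0.8421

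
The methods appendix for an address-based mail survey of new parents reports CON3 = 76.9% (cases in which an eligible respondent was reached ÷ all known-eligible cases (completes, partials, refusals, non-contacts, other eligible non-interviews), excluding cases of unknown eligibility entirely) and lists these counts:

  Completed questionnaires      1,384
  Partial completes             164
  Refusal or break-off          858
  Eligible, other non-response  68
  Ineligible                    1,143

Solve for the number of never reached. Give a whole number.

743

Numerator → 1384 + 164 + 858 + 68 = 2474
CON3 = 2474 / D = 0.769
D = 2474 / 0.769 = 3217.2
Remaining denominator categories sum to 2474
never reached = 3217.2 − 2474 ≈ 743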